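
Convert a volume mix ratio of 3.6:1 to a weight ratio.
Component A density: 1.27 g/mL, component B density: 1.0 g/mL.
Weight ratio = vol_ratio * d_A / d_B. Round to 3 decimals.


= 3.6 * 1.27 / 1.0 = 4.572

4.572


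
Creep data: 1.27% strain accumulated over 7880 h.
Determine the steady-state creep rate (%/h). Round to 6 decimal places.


Rate = 1.27 / 7880 = 0.000161 %/h

0.000161


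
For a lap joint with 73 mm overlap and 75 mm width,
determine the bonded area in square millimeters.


Area = 73 * 75 = 5475 mm^2

5475


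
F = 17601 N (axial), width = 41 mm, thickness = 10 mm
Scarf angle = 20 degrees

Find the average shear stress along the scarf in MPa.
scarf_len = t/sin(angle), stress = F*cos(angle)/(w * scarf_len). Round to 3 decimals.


scarf_len = 10/sin(20 deg) = 29.2380
cos(20 deg) = 0.939693
stress = 17601*0.939693/(41*29.2380) = 13.797 MPa

13.797


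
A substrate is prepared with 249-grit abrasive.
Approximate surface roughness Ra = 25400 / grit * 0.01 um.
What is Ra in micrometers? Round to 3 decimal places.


Ra = 25400 / 249 * 0.01 = 1.020 um

1.020


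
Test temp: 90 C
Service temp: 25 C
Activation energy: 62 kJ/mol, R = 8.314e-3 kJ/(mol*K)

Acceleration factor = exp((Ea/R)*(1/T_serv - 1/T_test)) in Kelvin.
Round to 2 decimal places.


AF = exp((62/0.008314)*(1/298.15 - 1/363.15))
= 87.96

87.96


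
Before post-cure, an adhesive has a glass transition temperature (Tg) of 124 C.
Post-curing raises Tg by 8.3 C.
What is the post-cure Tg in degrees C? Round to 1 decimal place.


Tg_post = Tg_base + delta_Tg
= 124 + 8.3
= 132.3 C

132.3


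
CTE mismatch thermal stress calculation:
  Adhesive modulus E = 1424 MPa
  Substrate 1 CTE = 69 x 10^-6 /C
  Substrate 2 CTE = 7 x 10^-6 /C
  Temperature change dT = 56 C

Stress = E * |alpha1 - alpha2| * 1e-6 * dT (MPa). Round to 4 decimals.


delta_alpha = |69 - 7| = 62 x 10^-6/C
Stress = 1424 * 62e-6 * 56
= 4.9441 MPa

4.9441


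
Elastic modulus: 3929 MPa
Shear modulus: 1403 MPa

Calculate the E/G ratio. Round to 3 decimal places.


E / G = 3929 / 1403 = 2.800

2.800


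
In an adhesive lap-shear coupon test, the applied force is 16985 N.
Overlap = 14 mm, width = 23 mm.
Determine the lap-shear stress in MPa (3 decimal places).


stress = F / (overlap * width)
= 16985 / (14 * 23)
= 52.748 MPa

52.748


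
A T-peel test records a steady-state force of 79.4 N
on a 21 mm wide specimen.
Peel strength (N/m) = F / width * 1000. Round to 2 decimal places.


Peel strength = 79.4 / 21 * 1000
= 3780.95 N/m

3780.95


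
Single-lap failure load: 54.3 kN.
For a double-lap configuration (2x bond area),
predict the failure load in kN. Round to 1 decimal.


Failure load = 54.3 * 2 = 108.6 kN

108.6


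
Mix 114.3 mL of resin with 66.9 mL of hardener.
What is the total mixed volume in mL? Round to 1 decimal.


Total = 114.3 + 66.9 = 181.2 mL

181.2


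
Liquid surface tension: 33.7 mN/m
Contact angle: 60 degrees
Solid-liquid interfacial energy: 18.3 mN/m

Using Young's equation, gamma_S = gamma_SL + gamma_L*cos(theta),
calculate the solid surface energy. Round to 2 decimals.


gamma_S = 18.3 + 33.7 * cos(60)
= 35.15 mN/m

35.15


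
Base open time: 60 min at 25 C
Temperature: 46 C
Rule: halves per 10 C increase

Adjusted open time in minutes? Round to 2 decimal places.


Acceleration = 2^((46-25)/10) = 4.2871
Open time = 60 / 4.2871 = 14.00 min

14.00


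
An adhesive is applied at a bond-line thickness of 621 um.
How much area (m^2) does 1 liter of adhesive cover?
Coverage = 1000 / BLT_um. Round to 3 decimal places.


Coverage = 1000 / 621 = 1.610 m^2

1.610


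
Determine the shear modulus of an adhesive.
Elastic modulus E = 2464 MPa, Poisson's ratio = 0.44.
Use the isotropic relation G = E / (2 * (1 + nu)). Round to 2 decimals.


G = 2464 / (2*(1+0.44)) = 2464 / 2.88
= 855.56 MPa

855.56


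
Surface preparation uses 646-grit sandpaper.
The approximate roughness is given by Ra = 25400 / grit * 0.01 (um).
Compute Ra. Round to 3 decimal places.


Ra = 25400 / 646 * 0.01
= 254 / 646
= 0.393 um

0.393


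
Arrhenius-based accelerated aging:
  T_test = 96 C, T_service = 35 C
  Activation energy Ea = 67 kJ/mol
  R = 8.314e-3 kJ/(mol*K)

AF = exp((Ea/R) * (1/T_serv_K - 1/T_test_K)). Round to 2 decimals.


T_test_K = 369.15, T_serv_K = 308.15
AF = exp((67/8.314e-3) * (1/308.15 - 1/369.15))
= 75.30

75.30


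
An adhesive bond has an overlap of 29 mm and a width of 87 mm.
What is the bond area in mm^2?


Bond area = overlap * width
= 29 * 87
= 2523 mm^2

2523


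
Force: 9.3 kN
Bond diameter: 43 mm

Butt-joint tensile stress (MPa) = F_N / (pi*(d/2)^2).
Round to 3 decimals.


F_N = 9.3 * 1000 = 9300.0 N
A = pi*(21.5)^2 = 1452.2012 mm^2
stress = 9300.0 / 1452.2012 = 6.404 MPa

6.404


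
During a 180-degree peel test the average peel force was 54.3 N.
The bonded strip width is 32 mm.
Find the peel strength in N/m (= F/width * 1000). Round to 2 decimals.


Peel strength = F/width * 1000
= 54.3 / 32 * 1000
= 1696.88 N/m

1696.88


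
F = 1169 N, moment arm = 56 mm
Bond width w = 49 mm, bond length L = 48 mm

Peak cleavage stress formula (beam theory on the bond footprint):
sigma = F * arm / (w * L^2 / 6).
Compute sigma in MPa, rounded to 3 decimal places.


sigma = (1169 * 56) / (49 * 2304 / 6)
= 65464 * 6 / 112896
= 392784 / 112896
= 3.479 MPa

3.479


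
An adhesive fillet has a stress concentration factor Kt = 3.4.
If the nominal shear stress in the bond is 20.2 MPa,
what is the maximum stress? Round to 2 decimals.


Max stress = 20.2 * 3.4 = 68.68 MPa

68.68


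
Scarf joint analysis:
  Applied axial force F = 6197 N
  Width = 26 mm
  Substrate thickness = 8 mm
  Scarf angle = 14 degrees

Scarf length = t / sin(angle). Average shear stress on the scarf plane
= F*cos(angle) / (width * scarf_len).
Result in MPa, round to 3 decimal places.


Scarf length = 8 / sin(14 deg) = 33.0685 mm
cos(14 deg) = 0.970296
Shear = 6197 * 0.970296 / (26 * 33.0685)
= 6.994 MPa

6.994


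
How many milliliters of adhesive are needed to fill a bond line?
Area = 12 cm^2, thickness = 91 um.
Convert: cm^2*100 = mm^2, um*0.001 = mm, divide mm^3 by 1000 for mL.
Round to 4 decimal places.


= (12 * 100) * (91 * 0.001) / 1000
= 0.1092 mL

0.1092


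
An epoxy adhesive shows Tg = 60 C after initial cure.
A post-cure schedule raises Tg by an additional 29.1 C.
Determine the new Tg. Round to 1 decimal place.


New Tg = 60 + 29.1
= 89.1 C

89.1


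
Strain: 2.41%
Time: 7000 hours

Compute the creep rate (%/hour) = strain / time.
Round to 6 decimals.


Creep rate = 2.41 / 7000
= 0.000344 %/h

0.000344


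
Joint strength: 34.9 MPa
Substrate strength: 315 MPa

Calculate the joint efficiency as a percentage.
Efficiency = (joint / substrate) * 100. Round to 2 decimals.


Efficiency = (34.9 / 315) * 100 = 11.08%

11.08


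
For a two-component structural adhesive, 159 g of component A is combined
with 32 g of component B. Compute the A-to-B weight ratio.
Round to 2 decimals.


Weight ratio A:B = 159 / 32
= 4.97

4.97


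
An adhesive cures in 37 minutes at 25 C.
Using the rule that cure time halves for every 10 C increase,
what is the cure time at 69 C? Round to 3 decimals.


Factor = 2^((69 - 25) / 10) = 21.1121
Cure time = 37 / 21.1121
= 1.753 minutes

1.753


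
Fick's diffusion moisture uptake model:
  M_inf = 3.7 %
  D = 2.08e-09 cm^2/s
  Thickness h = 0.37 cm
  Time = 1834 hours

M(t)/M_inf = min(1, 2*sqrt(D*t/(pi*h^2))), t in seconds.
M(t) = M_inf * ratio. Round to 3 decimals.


t_sec = 1834 * 3600 = 6602400
ratio = 2*sqrt(2.08e-09*6602400/(pi*0.37^2))
= min(1, 0.357385)
= 0.357385
M(t) = 3.7 * 0.357385 = 1.322 %

1.322


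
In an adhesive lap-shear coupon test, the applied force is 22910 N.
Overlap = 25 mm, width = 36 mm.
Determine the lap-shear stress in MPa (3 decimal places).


stress = F / (overlap * width)
= 22910 / (25 * 36)
= 25.456 MPa

25.456


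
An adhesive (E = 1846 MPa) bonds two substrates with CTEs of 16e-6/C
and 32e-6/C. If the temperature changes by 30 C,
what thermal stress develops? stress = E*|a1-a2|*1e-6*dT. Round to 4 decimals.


Stress = 1846 * |16 - 32| * 1e-6 * 30
= 0.8861 MPa

0.8861


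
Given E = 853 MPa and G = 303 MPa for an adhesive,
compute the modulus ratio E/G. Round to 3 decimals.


E/G ratio = 853 / 303 = 2.815

2.815


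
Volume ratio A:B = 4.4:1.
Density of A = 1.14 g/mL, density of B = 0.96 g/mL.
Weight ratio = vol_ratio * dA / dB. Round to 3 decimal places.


Wt ratio = 4.4 * 1.14 / 0.96
= 5.225

5.225


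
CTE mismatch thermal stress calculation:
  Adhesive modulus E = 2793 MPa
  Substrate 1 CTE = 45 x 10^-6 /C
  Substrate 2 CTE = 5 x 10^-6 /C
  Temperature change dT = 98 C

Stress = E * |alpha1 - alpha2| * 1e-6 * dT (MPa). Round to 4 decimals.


delta_alpha = |45 - 5| = 40 x 10^-6/C
Stress = 2793 * 40e-6 * 98
= 10.9486 MPa

10.9486


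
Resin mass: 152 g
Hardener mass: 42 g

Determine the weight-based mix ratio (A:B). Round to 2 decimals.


Ratio = 152 / 42 = 3.62

3.62


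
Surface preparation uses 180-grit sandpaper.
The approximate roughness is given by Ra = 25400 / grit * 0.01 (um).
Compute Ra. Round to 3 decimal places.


Ra = 25400 / 180 * 0.01
= 254 / 180
= 1.411 um

1.411


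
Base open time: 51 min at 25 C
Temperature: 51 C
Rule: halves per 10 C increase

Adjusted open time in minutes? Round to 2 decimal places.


Acceleration = 2^((51-25)/10) = 6.0629
Open time = 51 / 6.0629 = 8.41 min

8.41


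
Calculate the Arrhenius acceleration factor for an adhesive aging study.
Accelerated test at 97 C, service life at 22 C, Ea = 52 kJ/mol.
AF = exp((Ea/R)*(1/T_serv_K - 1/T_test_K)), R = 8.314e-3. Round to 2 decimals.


T_test = 370.15 K, T_serv = 295.15 K
Ea/R = 52 / 0.008314 = 6254.51
AF = exp(6254.51 * (1/295.15 - 1/370.15))
= 73.24

73.24


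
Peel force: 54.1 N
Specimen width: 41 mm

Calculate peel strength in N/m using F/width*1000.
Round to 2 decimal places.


Peel strength = 54.1 / 41 * 1000 = 1319.51 N/m

1319.51


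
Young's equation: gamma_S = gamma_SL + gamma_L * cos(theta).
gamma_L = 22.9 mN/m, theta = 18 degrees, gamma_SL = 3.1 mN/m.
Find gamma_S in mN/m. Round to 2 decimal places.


cos(18 deg) = 0.951057
gamma_S = 3.1 + 22.9 * 0.951057
= 24.88 mN/m

24.88


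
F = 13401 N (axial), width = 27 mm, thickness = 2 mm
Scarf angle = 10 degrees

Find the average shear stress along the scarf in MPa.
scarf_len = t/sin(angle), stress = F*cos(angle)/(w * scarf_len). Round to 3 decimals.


scarf_len = 2/sin(10 deg) = 11.5175
cos(10 deg) = 0.984808
stress = 13401*0.984808/(27*11.5175) = 42.439 MPa

42.439


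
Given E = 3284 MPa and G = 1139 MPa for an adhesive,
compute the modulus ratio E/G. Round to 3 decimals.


E/G ratio = 3284 / 1139 = 2.883

2.883


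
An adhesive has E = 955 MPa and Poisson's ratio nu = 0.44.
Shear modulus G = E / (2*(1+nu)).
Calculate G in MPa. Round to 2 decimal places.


G = 955 / (2*(1+0.44))
= 955 / 2.88
= 331.60 MPa

331.60


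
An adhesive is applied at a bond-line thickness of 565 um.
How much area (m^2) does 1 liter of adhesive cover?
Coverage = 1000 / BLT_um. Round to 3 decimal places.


Coverage = 1000 / 565 = 1.770 m^2

1.770


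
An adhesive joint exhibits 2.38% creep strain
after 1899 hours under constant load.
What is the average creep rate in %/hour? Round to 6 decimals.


Creep rate = strain / time
= 2.38 / 1899
= 0.001253 %/h

0.001253


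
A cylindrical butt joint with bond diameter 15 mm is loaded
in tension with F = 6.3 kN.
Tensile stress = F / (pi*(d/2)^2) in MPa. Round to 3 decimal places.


Area = pi * (15/2)^2 = 176.7146 mm^2
Stress = 6.3*1000 / 176.7146
= 35.651 MPa

35.651


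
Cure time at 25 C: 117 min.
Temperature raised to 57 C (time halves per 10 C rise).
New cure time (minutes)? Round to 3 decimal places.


Acceleration factor = 2^(32/10) = 9.1896
New time = 117 / 9.1896 = 12.732 min

12.732


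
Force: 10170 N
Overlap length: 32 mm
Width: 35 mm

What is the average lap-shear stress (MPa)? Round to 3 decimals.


Average shear stress = F / (overlap * width)
= 10170 / (32 * 35)
= 9.080 MPa

9.080


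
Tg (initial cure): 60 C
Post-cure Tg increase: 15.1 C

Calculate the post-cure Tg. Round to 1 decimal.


Post-cure Tg = 60 + 15.1 = 75.1 C

75.1


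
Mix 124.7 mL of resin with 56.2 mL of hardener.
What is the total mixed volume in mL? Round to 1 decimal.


Total = 124.7 + 56.2 = 180.9 mL

180.9


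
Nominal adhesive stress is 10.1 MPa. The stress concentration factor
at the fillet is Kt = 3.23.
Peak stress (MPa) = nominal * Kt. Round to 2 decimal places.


Peak = 10.1 * 3.23 = 32.62 MPa

32.62


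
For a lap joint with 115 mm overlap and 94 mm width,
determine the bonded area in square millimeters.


Area = 115 * 94 = 10810 mm^2

10810


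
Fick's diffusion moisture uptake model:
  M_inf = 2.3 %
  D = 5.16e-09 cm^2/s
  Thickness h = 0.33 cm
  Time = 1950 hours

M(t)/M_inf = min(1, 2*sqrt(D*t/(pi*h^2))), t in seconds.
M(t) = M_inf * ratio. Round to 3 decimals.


t_sec = 1950 * 3600 = 7020000
ratio = 2*sqrt(5.16e-09*7020000/(pi*0.33^2))
= min(1, 0.650780)
= 0.650780
M(t) = 2.3 * 0.650780 = 1.497 %

1.497


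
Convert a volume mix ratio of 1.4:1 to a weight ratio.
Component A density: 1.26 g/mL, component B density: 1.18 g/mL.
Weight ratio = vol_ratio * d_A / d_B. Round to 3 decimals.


= 1.4 * 1.26 / 1.18 = 1.495

1.495


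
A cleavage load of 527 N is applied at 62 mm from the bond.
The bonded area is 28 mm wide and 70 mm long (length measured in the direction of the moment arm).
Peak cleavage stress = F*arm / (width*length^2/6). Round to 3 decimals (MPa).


Moment = 527 * 62 = 32674 N*mm
Section modulus = 28 * 4900 / 6 = 137200 / 6 mm^3
Stress = 32674 / (137200 / 6) = 196044 / 137200
= 1.429 MPa

1.429


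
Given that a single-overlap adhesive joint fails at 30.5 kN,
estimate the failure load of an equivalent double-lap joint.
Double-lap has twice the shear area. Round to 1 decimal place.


Double-lap factor = 2
Expected load = 30.5 * 2 = 61.0 kN

61.0


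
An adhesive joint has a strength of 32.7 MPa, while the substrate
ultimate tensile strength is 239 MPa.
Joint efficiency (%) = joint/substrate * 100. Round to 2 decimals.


Efficiency = 32.7 / 239 * 100
= 13.68%

13.68


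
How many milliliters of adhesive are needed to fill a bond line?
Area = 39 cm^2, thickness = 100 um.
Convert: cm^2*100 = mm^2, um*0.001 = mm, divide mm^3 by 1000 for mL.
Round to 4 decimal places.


= (39 * 100) * (100 * 0.001) / 1000
= 0.3900 mL

0.3900


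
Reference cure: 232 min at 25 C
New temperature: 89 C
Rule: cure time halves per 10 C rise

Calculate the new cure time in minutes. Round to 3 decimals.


factor = 2^((89-25)/10) = 84.4485
t_new = 232 / 84.4485 = 2.747 min

2.747


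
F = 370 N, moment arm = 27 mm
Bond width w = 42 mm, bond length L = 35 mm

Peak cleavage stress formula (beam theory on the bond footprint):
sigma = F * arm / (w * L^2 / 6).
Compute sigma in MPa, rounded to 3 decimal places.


sigma = (370 * 27) / (42 * 1225 / 6)
= 9990 * 6 / 51450
= 59940 / 51450
= 1.165 MPa

1.165


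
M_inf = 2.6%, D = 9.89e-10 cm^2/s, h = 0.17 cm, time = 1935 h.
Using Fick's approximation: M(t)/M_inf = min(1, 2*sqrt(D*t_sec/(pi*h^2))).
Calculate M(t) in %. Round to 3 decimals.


t = 6966000 s
ratio = min(1, 2*sqrt(9.89e-10*6966000/(pi*0.0289)))
= 0.550929
M(t) = 2.6 * 0.550929 = 1.432%

1.432


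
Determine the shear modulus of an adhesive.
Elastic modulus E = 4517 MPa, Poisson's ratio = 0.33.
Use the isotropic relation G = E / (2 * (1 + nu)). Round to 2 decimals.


G = 4517 / (2*(1+0.33)) = 4517 / 2.66
= 1698.12 MPa

1698.12


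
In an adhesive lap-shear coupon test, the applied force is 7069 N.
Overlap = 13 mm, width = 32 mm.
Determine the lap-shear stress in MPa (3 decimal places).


stress = F / (overlap * width)
= 7069 / (13 * 32)
= 16.993 MPa

16.993


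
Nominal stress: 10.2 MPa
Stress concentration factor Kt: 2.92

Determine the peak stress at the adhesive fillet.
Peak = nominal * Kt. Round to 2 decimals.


Peak stress = 10.2 * 2.92
= 29.78 MPa

29.78


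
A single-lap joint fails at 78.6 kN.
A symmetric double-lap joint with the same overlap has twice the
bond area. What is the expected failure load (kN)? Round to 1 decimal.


Double-lap load = 2 * 78.6 = 157.2 kN

157.2


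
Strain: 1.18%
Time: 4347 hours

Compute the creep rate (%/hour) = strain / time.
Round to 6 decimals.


Creep rate = 1.18 / 4347
= 0.000271 %/h

0.000271


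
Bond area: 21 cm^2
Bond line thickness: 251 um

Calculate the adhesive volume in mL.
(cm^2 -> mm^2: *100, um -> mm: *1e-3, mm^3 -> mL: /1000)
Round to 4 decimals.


V = 21*100 * 251*1e-3 / 1000
= 0.5271 mL

0.5271


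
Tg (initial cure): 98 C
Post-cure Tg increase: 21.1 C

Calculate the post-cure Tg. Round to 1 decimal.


Post-cure Tg = 98 + 21.1 = 119.1 C

119.1


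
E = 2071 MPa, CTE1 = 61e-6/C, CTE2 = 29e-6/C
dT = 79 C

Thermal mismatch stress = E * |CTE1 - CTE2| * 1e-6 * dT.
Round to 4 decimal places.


= 2071 * 32e-6 * 79
= 5.2355 MPa

5.2355


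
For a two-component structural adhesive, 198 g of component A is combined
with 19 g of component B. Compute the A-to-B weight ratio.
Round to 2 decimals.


Weight ratio A:B = 198 / 19
= 10.42

10.42


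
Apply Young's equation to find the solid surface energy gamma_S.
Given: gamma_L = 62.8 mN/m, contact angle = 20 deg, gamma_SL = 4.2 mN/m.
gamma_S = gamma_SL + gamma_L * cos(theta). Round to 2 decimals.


theta_rad = 20 * pi/180 = 0.349066
gamma_S = 4.2 + 62.8 * cos(0.349066)
= 63.21 mN/m

63.21


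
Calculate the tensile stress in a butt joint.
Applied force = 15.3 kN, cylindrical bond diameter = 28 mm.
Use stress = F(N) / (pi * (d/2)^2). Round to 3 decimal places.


A = pi * 14.0^2 = 615.7522 mm^2
sigma = 15300.0 / 615.7522 = 24.848 MPa

24.848


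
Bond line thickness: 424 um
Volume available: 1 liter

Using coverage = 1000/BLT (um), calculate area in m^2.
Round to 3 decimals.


1 L = 1e6 mm^3, thickness = 424 um = 0.424 mm
Area = 1e6 / 0.424 mm^2 = (1e6 / 0.424) / 1e6 m^2 = 1000 / 424 m^2
= 2.358 m^2

2.358


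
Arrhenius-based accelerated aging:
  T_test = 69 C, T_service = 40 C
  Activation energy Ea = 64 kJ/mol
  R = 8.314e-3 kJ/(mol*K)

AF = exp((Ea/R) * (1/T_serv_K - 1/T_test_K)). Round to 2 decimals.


T_test_K = 342.15, T_serv_K = 313.15
AF = exp((64/8.314e-3) * (1/313.15 - 1/342.15))
= 8.03

8.03


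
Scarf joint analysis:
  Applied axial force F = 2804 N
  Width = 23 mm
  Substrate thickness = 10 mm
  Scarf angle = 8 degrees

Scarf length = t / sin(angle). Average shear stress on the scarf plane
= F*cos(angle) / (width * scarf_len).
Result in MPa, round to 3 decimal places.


Scarf length = 10 / sin(8 deg) = 71.8530 mm
cos(8 deg) = 0.990268
Shear = 2804 * 0.990268 / (23 * 71.8530)
= 1.680 MPa

1.680


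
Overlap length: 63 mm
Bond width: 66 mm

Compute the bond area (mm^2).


Bond area = 63 * 66 = 4158 mm^2

4158


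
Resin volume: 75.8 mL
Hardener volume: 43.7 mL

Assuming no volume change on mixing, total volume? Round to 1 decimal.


V_total = 75.8 + 43.7 = 119.5 mL

119.5


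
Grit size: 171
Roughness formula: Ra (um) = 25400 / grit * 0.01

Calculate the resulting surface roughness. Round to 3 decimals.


Ra = 25400 / 171 * 0.01
= 1.485 um

1.485


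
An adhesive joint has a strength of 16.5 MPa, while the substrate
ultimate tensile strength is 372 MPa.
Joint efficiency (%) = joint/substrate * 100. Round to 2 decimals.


Efficiency = 16.5 / 372 * 100
= 4.44%

4.44


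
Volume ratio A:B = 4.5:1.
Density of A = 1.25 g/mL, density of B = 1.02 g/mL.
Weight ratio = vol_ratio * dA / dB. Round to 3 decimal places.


Wt ratio = 4.5 * 1.25 / 1.02
= 5.515

5.515


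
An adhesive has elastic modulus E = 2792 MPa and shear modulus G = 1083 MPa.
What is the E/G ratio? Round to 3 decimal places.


E/G = 2792 / 1083 = 2.578

2.578


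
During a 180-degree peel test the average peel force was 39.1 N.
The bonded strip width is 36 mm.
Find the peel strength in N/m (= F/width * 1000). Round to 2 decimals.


Peel strength = F/width * 1000
= 39.1 / 36 * 1000
= 1086.11 N/m

1086.11


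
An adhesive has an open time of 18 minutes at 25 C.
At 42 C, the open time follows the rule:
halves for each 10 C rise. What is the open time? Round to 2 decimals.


Factor = 2^((42-25)/10) = 3.2490
Open time = 18 / 3.2490 = 5.54 min

5.54


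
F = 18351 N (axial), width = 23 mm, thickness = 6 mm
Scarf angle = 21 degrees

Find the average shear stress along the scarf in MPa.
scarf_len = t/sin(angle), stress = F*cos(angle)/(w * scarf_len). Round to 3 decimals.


scarf_len = 6/sin(21 deg) = 16.7426
cos(21 deg) = 0.933580
stress = 18351*0.933580/(23*16.7426) = 44.490 MPa

44.490


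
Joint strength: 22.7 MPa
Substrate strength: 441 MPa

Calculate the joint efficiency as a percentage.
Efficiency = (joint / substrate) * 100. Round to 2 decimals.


Efficiency = (22.7 / 441) * 100 = 5.15%

5.15


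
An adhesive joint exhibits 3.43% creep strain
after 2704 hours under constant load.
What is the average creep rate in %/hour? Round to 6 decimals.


Creep rate = strain / time
= 3.43 / 2704
= 0.001268 %/h

0.001268


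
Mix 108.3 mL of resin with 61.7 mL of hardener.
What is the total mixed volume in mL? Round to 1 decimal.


Total = 108.3 + 61.7 = 170.0 mL

170.0


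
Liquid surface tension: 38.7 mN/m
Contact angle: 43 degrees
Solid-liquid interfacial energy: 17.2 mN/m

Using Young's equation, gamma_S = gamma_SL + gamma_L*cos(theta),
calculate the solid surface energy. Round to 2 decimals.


gamma_S = 17.2 + 38.7 * cos(43)
= 45.50 mN/m

45.50


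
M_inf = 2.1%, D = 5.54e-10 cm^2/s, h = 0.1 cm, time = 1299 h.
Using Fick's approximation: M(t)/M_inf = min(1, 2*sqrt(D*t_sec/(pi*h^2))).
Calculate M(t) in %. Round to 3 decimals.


t = 4676400 s
ratio = min(1, 2*sqrt(5.54e-10*4676400/(pi*0.0100)))
= 0.574336
M(t) = 2.1 * 0.574336 = 1.206%

1.206


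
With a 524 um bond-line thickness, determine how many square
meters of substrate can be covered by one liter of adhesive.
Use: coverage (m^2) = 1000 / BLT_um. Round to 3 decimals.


Coverage = 1000 / 524 = 1.908 m^2

1.908


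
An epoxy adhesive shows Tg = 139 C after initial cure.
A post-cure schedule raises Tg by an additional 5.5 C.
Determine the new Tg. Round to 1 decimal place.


New Tg = 139 + 5.5
= 144.5 C

144.5


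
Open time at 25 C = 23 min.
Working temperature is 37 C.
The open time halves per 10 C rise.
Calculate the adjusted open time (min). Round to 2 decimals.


factor = 2^((37 - 25) / 10) = 2.2974
ot = 23 / 2.2974 = 10.01 min

10.01


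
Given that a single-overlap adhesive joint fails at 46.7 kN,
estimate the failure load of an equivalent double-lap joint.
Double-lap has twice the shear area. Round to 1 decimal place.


Double-lap factor = 2
Expected load = 46.7 * 2 = 93.4 kN

93.4


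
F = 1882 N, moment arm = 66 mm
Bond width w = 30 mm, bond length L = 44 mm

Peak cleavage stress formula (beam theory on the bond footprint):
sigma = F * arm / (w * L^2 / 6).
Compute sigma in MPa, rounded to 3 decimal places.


sigma = (1882 * 66) / (30 * 1936 / 6)
= 124212 * 6 / 58080
= 745272 / 58080
= 12.832 MPa

12.832


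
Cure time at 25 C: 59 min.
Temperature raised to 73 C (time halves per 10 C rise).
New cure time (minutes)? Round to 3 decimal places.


Acceleration factor = 2^(48/10) = 27.8576
New time = 59 / 27.8576 = 2.118 min

2.118


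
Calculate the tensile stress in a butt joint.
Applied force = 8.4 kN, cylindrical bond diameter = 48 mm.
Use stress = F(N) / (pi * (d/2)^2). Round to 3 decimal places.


A = pi * 24.0^2 = 1809.5574 mm^2
sigma = 8400.0 / 1809.5574 = 4.642 MPa

4.642


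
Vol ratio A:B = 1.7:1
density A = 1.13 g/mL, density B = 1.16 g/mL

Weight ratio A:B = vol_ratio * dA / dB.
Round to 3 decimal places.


Weight ratio = 1.7 * 1.13 / 1.16
= 1.656

1.656


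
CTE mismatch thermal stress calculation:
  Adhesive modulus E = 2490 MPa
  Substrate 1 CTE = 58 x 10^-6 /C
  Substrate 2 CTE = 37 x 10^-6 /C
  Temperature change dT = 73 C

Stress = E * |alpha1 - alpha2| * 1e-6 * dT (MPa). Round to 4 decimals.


delta_alpha = |58 - 37| = 21 x 10^-6/C
Stress = 2490 * 21e-6 * 73
= 3.8172 MPa

3.8172


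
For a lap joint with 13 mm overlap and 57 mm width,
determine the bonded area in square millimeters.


Area = 13 * 57 = 741 mm^2

741


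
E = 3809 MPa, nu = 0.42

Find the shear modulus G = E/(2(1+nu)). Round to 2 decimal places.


G = 3809 / (2 * 1.42)
= 1341.20 MPa

1341.20


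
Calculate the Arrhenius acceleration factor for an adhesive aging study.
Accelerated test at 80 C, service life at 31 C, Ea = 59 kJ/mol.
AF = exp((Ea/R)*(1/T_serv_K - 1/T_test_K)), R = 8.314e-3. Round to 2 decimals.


T_test = 353.15 K, T_serv = 304.15 K
Ea/R = 59 / 0.008314 = 7096.46
AF = exp(7096.46 * (1/304.15 - 1/353.15))
= 25.47

25.47


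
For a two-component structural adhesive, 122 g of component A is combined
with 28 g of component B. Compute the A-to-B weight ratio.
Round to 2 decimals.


Weight ratio A:B = 122 / 28
= 4.36

4.36


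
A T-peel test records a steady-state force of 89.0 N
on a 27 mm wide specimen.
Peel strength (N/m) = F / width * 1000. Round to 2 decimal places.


Peel strength = 89.0 / 27 * 1000
= 3296.30 N/m

3296.30


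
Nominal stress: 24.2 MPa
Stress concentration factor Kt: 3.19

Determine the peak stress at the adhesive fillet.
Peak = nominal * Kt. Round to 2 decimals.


Peak stress = 24.2 * 3.19
= 77.20 MPa

77.20


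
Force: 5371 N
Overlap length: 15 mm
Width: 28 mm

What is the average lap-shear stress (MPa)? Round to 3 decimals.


Average shear stress = F / (overlap * width)
= 5371 / (15 * 28)
= 12.788 MPa

12.788


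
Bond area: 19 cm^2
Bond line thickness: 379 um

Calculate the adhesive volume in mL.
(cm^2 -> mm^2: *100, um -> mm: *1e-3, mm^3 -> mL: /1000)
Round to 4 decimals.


V = 19*100 * 379*1e-3 / 1000
= 0.7201 mL

0.7201


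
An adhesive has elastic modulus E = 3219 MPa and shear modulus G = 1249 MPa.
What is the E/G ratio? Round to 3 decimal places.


E/G = 3219 / 1249 = 2.577

2.577


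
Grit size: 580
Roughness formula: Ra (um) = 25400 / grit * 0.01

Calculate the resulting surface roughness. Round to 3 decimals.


Ra = 25400 / 580 * 0.01
= 0.438 um

0.438


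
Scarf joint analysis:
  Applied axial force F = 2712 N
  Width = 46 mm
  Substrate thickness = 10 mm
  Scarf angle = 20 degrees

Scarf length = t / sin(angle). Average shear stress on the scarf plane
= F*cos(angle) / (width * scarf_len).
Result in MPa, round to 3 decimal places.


Scarf length = 10 / sin(20 deg) = 29.2380 mm
cos(20 deg) = 0.939693
Shear = 2712 * 0.939693 / (46 * 29.2380)
= 1.895 MPa

1.895


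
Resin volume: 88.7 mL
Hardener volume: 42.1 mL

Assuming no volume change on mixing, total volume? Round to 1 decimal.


V_total = 88.7 + 42.1 = 130.8 mL

130.8


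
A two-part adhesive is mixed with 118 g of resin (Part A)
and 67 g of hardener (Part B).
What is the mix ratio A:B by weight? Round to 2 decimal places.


Mix ratio = mass_A / mass_B
= 118 / 67
= 1.76

1.76


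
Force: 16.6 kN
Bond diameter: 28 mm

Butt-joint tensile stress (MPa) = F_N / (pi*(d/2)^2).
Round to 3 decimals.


F_N = 16.6 * 1000 = 16600.0 N
A = pi*(14.0)^2 = 615.7522 mm^2
stress = 16600.0 / 615.7522 = 26.959 MPa

26.959


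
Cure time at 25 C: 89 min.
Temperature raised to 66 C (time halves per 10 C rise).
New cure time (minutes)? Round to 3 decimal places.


Acceleration factor = 2^(41/10) = 17.1484
New time = 89 / 17.1484 = 5.190 min

5.190


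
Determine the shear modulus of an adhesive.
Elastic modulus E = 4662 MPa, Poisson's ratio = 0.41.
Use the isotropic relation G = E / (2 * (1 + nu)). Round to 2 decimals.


G = 4662 / (2*(1+0.41)) = 4662 / 2.82
= 1653.19 MPa

1653.19


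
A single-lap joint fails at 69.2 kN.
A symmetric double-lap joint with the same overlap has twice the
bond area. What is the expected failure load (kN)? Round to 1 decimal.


Double-lap load = 2 * 69.2 = 138.4 kN

138.4


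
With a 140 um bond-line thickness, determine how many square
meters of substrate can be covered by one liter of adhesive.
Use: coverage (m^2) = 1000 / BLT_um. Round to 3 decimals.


Coverage = 1000 / 140 = 7.143 m^2

7.143


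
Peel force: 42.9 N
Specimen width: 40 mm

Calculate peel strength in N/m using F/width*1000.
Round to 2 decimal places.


Peel strength = 42.9 / 40 * 1000 = 1072.50 N/m

1072.50


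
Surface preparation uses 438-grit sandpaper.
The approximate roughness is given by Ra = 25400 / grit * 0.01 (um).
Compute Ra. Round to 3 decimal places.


Ra = 25400 / 438 * 0.01
= 254 / 438
= 0.580 um

0.580


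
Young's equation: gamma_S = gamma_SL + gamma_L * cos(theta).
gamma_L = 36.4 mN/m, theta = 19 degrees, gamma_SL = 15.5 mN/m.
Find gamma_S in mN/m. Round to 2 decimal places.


cos(19 deg) = 0.945519
gamma_S = 15.5 + 36.4 * 0.945519
= 49.92 mN/m

49.92


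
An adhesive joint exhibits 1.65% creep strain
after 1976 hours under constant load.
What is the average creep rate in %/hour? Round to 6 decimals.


Creep rate = strain / time
= 1.65 / 1976
= 0.000835 %/h

0.000835


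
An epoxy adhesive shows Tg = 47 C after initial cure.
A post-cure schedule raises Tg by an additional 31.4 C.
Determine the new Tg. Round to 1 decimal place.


New Tg = 47 + 31.4
= 78.4 C

78.4


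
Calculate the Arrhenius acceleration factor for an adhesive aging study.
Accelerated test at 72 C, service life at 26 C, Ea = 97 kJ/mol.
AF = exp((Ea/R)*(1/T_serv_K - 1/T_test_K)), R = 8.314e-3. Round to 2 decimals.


T_test = 345.15 K, T_serv = 299.15 K
Ea/R = 97 / 0.008314 = 11667.07
AF = exp(11667.07 * (1/299.15 - 1/345.15))
= 180.88

180.88


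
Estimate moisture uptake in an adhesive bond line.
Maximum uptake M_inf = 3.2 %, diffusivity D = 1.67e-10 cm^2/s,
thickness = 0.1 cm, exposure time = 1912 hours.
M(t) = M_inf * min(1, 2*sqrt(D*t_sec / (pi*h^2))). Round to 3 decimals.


Convert time: 1912 h = 6883200 s
ratio = min(1, 2*sqrt(1.67e-10*6883200/(pi*0.1^2)))
= 0.382568
M(t) = 3.2 * 0.382568 = 1.224%

1.224


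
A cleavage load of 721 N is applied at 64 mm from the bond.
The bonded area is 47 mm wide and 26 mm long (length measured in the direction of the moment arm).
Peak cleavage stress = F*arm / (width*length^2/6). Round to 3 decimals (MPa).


Moment = 721 * 64 = 46144 N*mm
Section modulus = 47 * 676 / 6 = 31772 / 6 mm^3
Stress = 46144 / (31772 / 6) = 276864 / 31772
= 8.714 MPa

8.714


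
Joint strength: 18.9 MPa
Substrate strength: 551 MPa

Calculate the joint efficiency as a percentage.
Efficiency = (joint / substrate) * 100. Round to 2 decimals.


Efficiency = (18.9 / 551) * 100 = 3.43%

3.43


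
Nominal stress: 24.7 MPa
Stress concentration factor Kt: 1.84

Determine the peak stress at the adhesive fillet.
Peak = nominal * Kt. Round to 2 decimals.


Peak stress = 24.7 * 1.84
= 45.45 MPa

45.45


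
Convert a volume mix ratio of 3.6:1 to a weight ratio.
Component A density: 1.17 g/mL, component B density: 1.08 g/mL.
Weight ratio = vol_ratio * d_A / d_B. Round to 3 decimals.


= 3.6 * 1.17 / 1.08 = 3.900

3.900


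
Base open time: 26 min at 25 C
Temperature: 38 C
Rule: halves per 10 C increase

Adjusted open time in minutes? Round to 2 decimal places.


Acceleration = 2^((38-25)/10) = 2.4623
Open time = 26 / 2.4623 = 10.56 min

10.56


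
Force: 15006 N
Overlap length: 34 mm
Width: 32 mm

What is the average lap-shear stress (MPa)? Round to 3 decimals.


Average shear stress = F / (overlap * width)
= 15006 / (34 * 32)
= 13.792 MPa

13.792


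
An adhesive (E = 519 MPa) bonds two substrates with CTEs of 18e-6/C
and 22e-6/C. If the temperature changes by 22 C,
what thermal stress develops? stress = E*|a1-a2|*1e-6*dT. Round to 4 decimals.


Stress = 519 * |18 - 22| * 1e-6 * 22
= 0.0457 MPa

0.0457


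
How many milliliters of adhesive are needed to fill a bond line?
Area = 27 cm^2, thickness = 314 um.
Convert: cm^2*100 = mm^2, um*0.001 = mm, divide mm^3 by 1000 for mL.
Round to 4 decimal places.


= (27 * 100) * (314 * 0.001) / 1000
= 0.8478 mL

0.8478


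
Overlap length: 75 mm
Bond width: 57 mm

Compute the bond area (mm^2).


Bond area = 75 * 57 = 4275 mm^2

4275


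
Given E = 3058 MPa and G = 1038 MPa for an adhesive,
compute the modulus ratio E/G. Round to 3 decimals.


E/G ratio = 3058 / 1038 = 2.946

2.946


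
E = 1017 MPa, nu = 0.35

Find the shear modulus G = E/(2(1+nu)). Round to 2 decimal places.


G = 1017 / (2 * 1.35)
= 376.67 MPa

376.67


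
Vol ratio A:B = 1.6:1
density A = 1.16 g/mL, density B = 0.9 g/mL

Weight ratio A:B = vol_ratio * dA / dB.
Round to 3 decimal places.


Weight ratio = 1.6 * 1.16 / 0.9
= 2.062

2.062


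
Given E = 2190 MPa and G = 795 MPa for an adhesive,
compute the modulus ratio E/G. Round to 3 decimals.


E/G ratio = 2190 / 795 = 2.755

2.755


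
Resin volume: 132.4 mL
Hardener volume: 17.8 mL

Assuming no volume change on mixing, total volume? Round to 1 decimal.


V_total = 132.4 + 17.8 = 150.2 mL

150.2


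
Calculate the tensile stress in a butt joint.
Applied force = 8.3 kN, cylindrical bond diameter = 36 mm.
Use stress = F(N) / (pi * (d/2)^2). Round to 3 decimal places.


A = pi * 18.0^2 = 1017.8760 mm^2
sigma = 8300.0 / 1017.8760 = 8.154 MPa

8.154


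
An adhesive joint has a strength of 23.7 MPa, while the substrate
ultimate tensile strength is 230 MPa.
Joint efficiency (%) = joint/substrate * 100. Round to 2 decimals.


Efficiency = 23.7 / 230 * 100
= 10.30%

10.30


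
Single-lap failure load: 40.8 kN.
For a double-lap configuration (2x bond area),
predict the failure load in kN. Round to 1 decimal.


Failure load = 40.8 * 2 = 81.6 kN

81.6


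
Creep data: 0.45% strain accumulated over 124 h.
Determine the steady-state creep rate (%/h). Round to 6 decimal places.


Rate = 0.45 / 124 = 0.003629 %/h

0.003629


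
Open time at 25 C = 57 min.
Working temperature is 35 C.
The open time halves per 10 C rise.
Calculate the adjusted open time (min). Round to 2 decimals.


factor = 2^((35 - 25) / 10) = 2.0000
ot = 57 / 2.0000 = 28.50 min

28.50


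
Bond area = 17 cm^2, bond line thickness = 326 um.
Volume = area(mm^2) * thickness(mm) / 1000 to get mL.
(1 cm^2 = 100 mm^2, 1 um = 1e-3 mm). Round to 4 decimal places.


area_mm2 = 17 * 100 = 1700
blt_mm = 326 * 1e-3 = 0.326
vol_mm3 = 1700 * 0.326 = 554.2
vol_mL = 554.2 / 1000 = 0.5542 mL

0.5542


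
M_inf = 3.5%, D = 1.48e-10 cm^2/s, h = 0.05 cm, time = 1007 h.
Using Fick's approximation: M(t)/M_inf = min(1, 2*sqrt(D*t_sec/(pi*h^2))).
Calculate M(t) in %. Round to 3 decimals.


t = 3625200 s
ratio = min(1, 2*sqrt(1.48e-10*3625200/(pi*0.0025)))
= 0.522735
M(t) = 3.5 * 0.522735 = 1.830%

1.830


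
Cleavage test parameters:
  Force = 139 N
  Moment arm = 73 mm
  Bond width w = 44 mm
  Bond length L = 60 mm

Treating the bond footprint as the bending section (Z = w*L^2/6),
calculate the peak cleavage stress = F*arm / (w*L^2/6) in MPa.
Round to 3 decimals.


M = 139 * 73 = 10147 N*mm
Z = 44 * 60^2 / 6 = 158400 / 6 mm^3
sigma = M / Z = 6 * 10147 / 158400 = 60882 / 158400
= 0.384 MPa

0.384


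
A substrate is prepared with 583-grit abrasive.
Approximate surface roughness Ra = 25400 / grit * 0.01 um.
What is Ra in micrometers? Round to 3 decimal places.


Ra = 25400 / 583 * 0.01 = 0.436 um

0.436


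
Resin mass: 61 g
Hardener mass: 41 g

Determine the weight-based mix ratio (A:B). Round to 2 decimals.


Ratio = 61 / 41 = 1.49

1.49


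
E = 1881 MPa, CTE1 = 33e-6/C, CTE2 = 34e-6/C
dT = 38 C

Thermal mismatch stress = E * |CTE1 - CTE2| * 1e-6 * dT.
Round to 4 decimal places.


= 1881 * 1e-6 * 38
= 0.0715 MPa

0.0715


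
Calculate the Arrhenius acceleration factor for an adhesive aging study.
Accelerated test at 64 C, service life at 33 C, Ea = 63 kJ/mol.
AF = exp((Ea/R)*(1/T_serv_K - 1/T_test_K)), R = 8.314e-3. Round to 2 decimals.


T_test = 337.15 K, T_serv = 306.15 K
Ea/R = 63 / 0.008314 = 7577.58
AF = exp(7577.58 * (1/306.15 - 1/337.15))
= 9.74

9.74


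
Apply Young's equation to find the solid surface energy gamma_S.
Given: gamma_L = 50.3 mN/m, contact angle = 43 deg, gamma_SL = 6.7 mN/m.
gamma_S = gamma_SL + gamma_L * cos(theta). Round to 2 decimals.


theta_rad = 43 * pi/180 = 0.750492
gamma_S = 6.7 + 50.3 * cos(0.750492)
= 43.49 mN/m

43.49


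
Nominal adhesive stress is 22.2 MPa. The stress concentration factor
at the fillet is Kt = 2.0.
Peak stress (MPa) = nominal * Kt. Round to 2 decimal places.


Peak = 22.2 * 2.0 = 44.40 MPa

44.40


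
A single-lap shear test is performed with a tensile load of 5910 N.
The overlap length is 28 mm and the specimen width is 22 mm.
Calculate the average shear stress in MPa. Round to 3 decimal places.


Shear stress = F / (overlap * width)
= 5910 / (28 * 22)
= 5910 / 616
= 9.594 MPa

9.594


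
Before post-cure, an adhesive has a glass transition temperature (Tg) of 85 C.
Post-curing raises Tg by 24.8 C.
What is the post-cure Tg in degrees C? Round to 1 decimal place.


Tg_post = Tg_base + delta_Tg
= 85 + 24.8
= 109.8 C

109.8


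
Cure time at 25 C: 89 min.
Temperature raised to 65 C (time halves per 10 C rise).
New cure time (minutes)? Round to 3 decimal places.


Acceleration factor = 2^(40/10) = 16.0000
New time = 89 / 16.0000 = 5.563 min

5.563


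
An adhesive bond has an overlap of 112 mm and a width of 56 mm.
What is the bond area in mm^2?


Bond area = overlap * width
= 112 * 56
= 6272 mm^2

6272


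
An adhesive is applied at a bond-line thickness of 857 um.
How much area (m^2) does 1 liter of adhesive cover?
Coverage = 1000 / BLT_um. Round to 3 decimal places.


Coverage = 1000 / 857 = 1.167 m^2

1.167


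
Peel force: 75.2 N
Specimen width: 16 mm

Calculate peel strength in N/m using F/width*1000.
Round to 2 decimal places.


Peel strength = 75.2 / 16 * 1000 = 4700.00 N/m

4700.00


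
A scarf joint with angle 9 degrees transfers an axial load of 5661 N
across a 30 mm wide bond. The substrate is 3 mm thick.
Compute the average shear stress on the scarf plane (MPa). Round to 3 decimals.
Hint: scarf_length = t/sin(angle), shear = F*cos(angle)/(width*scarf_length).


scarf_length = 3 / sin(9 deg) = 19.1774 mm
cos(9 deg) = 0.987688
shear stress = 5661 * 0.987688 / (30 * 19.1774)
= 9.719 MPa

9.719


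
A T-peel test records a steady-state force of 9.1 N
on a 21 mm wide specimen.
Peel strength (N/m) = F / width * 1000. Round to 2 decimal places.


Peel strength = 9.1 / 21 * 1000
= 433.33 N/m

433.33


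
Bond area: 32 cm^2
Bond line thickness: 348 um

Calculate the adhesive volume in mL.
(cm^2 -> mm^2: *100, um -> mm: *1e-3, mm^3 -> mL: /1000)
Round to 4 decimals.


V = 32*100 * 348*1e-3 / 1000
= 1.1136 mL

1.1136


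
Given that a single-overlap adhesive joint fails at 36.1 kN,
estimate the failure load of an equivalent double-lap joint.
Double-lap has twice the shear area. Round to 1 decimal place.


Double-lap factor = 2
Expected load = 36.1 * 2 = 72.2 kN

72.2


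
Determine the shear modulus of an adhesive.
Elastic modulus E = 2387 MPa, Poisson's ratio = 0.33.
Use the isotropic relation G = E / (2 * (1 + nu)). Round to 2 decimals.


G = 2387 / (2*(1+0.33)) = 2387 / 2.66
= 897.37 MPa

897.37


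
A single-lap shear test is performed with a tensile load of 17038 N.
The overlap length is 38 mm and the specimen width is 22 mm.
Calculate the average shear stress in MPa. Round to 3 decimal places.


Shear stress = F / (overlap * width)
= 17038 / (38 * 22)
= 17038 / 836
= 20.380 MPa

20.380
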